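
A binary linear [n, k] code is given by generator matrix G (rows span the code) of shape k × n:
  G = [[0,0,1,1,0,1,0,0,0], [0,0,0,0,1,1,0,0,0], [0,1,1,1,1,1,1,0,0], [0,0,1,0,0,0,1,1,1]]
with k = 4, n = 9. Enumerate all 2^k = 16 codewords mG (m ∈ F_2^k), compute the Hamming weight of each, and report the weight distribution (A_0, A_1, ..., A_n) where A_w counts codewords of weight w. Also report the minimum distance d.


Weight distribution: A_0 = 1, A_2 = 1, A_3 = 4, A_4 = 3, A_5 = 4, A_6 = 3. Minimum distance d = 2.

Enumerate all 2^4 = 16 messages m ∈ F_2^4.
For each, compute codeword c = mG in F_2^9, then tally its weight.
  m = 0000 → c = 000000000, weight = 0.
  m = 1000 → c = 001101000, weight = 3.
  m = 0100 → c = 000011000, weight = 2.
  m = 1100 → c = 001110000, weight = 3.
  m = 0010 → c = 011111100, weight = 6.
  m = 1010 → c = 010010100, weight = 3.
  m = 0110 → c = 011100100, weight = 4.
  m = 1110 → c = 010001100, weight = 3.
  m = 0001 → c = 001000111, weight = 4.
  m = 1001 → c = 000101111, weight = 5.
  m = 0101 → c = 001011111, weight = 6.
  m = 1101 → c = 000110111, weight = 5.
  m = 0011 → c = 010111011, weight = 6.
  m = 1011 → c = 011010011, weight = 5.
  m = 0111 → c = 010100011, weight = 4.
  m = 1111 → c = 011001011, weight = 5.
Tally weights:
  weight 0: 1 codewords.
  weight 2: 1 codewords.
  weight 3: 4 codewords.
  weight 4: 3 codewords.
  weight 5: 4 codewords.
  weight 6: 3 codewords.
Minimum distance d = smallest w > 0 with A_w > 0 = 2.
Sanity: Σ A_w = 16 = 2^4 = 16 ✓.


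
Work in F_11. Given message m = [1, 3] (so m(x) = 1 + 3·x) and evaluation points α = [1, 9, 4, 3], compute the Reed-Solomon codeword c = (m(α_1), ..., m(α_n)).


c = [4, 6, 2, 10]

Message polynomial: m(x) = 1 + 3·x (mod 11).
For each evaluation point α_i, compute m(α_i) mod 11:
  α_1 = 1: Horner steps 3 → 4, so m(1) = 4.
  α_2 = 9: Horner steps 3 → 6, so m(9) = 6.
  α_3 = 4: Horner steps 3 → 2, so m(4) = 2.
  α_4 = 3: Horner steps 3 → 10, so m(3) = 10.
Codeword c = [4, 6, 2, 10] ∈ F_11^4.


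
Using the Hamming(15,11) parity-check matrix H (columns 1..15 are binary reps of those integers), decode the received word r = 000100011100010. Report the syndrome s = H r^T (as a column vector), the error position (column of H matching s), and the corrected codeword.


s = (0, 0, 0, 1)^T, error position = 1, corrected codeword c = 100100011100010

Compute s = H r^T mod 2 one row at a time:
  s_1 = 1 + 1 + 1 + 0 + 0 + 0 + 1 + 0 = 4 ≡ 0 (mod 2).
  s_2 = 1 + 0 + 0 + 0 + 0 + 0 + 1 + 0 = 2 ≡ 0 (mod 2).
  s_3 = 0 + 0 + 0 + 0 + 1 + 0 + 1 + 0 = 2 ≡ 0 (mod 2).
  s_4 = 0 + 0 + 0 + 0 + 1 + 0 + 0 + 0 = 1 ≡ 1 (mod 2).
s = (0, 0, 0, 1)^T — this equals column 1 of H (binary 0001), so error is at position 1.
Correct: flip bit 1 of r = 000100011100010 to get c = 100100011100010.


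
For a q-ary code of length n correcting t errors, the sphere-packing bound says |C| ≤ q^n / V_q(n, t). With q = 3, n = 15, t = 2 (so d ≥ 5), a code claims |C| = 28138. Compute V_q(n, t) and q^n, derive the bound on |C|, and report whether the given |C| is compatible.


V_q(n, t) = 451, q^n = 14348907, Hamming bound = 31815, |C| = 28138 ≤ bound (satisfied).

Step 1: Compute V_q(n, t) = Σ_{j=0}^2 C(n, j) (q−1)^j.
  j = 0: C(15,0)·(2)^0 = 1·1 = 1.
  j = 1: C(15,1)·(2)^1 = 15·2 = 30.
  j = 2: C(15,2)·(2)^2 = 105·4 = 420.
  V_q(n, t) = 1 + 30 + 420 = 451.
Step 2: q^n = 3^15 = 14348907.
Step 3: Hamming bound ⌊q^n / V_q(n,t)⌋ = ⌊14348907/451⌋ = 31815.
Step 4: Compare |C| = 28138 to 31815: satisfied.
The claimed |C| lies below the Hamming bound.


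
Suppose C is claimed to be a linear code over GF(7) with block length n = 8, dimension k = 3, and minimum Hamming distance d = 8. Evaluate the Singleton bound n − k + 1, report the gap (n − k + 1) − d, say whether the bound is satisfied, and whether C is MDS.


Singleton RHS = n − k + 1 = 6, slack = -2, bound violated (no such code; not MDS).

Singleton bound: d ≤ n − k + 1.
Here n = 8, k = 3, so n − k + 1 = 6.
Given d = 8, check d ≤ 6: NO.
Slack = (n − k + 1) − d = -2.
The slack is negative: d = 8 exceeds n − k + 1 = 6 by 2, so the Singleton bound is violated and no linear [8, 3, 8]_7 code can exist. In particular it is not MDS (MDS requires d = n − k + 1 exactly).
Description: the claimed parameters are [8, 3, 8]_7; such a code would be impossible (violates the Singleton bound).


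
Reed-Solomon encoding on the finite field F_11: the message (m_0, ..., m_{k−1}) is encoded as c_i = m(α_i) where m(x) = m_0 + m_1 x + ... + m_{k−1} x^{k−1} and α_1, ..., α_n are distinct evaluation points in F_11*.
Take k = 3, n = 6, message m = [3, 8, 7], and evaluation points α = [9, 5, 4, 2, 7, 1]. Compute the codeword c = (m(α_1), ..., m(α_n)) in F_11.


c = [4, 9, 4, 3, 6, 7]

Message polynomial: m(x) = 3 + 8·x + 7·x^2 (mod 11).
For each evaluation point α_i, compute m(α_i) mod 11:
  α_1 = 9: Horner steps 7 → 5 → 4, so m(9) = 4.
  α_2 = 5: Horner steps 7 → 10 → 9, so m(5) = 9.
  α_3 = 4: Horner steps 7 → 3 → 4, so m(4) = 4.
  α_4 = 2: Horner steps 7 → 0 → 3, so m(2) = 3.
  α_5 = 7: Horner steps 7 → 2 → 6, so m(7) = 6.
  α_6 = 1: Horner steps 7 → 4 → 7, so m(1) = 7.
Codeword c = [4, 9, 4, 3, 6, 7] ∈ F_11^6.


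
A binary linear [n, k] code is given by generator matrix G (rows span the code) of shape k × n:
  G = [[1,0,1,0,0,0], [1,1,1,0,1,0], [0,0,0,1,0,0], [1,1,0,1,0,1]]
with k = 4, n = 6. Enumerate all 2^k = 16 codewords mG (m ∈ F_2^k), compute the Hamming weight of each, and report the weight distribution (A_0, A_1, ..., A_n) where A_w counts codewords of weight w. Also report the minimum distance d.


Weight distribution: A_0 = 1, A_1 = 1, A_2 = 2, A_3 = 6, A_4 = 5, A_5 = 1. Minimum distance d = 1.

Enumerate all 2^4 = 16 messages m ∈ F_2^4.
For each, compute codeword c = mG in F_2^6, then tally its weight.
  m = 0000 → c = 000000, weight = 0.
  m = 1000 → c = 101000, weight = 2.
  m = 0100 → c = 111010, weight = 4.
  m = 1100 → c = 010010, weight = 2.
  m = 0010 → c = 000100, weight = 1.
  m = 1010 → c = 101100, weight = 3.
  m = 0110 → c = 111110, weight = 5.
  m = 1110 → c = 010110, weight = 3.
  m = 0001 → c = 110101, weight = 4.
  m = 1001 → c = 011101, weight = 4.
  m = 0101 → c = 001111, weight = 4.
  m = 1101 → c = 100111, weight = 4.
  m = 0011 → c = 110001, weight = 3.
  m = 1011 → c = 011001, weight = 3.
  m = 0111 → c = 001011, weight = 3.
  m = 1111 → c = 100011, weight = 3.
Tally weights:
  weight 0: 1 codewords.
  weight 1: 1 codewords.
  weight 2: 2 codewords.
  weight 3: 6 codewords.
  weight 4: 5 codewords.
  weight 5: 1 codewords.
Minimum distance d = smallest w > 0 with A_w > 0 = 1.
Sanity: Σ A_w = 16 = 2^4 = 16 ✓.


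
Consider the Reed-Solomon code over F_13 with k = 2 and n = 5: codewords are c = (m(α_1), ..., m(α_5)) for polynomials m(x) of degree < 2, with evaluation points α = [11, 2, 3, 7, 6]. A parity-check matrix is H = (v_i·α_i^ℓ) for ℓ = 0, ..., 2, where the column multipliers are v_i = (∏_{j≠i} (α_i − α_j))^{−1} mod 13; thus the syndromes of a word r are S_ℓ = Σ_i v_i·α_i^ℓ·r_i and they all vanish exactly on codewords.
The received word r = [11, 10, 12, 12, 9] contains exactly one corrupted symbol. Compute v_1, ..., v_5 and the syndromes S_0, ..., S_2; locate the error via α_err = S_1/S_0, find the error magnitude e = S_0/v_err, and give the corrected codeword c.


S = (8, 11, 7), error at position 3, error magnitude e = 12, c = [11, 10, 0, 12, 9].

Step 1: column multipliers v_i = (∏_{j≠i}(α_i − α_j))^{−1} mod 13.
  i = 1 (α = 11): (11−2)(11−3)(11−7)(11−6) = 9·8·4·5 = 1440 ≡ 10, so v_1 = 10^{−1} = 4 (mod 13).
  i = 2 (α = 2): (2−11)(2−3)(2−7)(2−6) = (−9)·(−1)·(−5)·(−4) = 180 ≡ 11, so v_2 = 11^{−1} = 6 (mod 13).
  i = 3 (α = 3): (3−11)(3−2)(3−7)(3−6) = (−8)·1·(−4)·(−3) = −96 ≡ 8, so v_3 = 8^{−1} = 5 (mod 13).
  i = 4 (α = 7): (7−11)(7−2)(7−3)(7−6) = (−4)·5·4·1 = −80 ≡ 11, so v_4 = 11^{−1} = 6 (mod 13).
  i = 5 (α = 6): (6−11)(6−2)(6−3)(6−7) = (−5)·4·3·(−1) = 60 ≡ 8, so v_5 = 8^{−1} = 5 (mod 13).
  v = [4, 6, 5, 6, 5].
Step 2: syndromes of r = [11, 10, 12, 12, 9] (all sums mod 13).
  S_0 = Σ v_i r_i = 4·11 + 6·10 + 5·12 + 6·12 + 5·9 = 281 ≡ 8.
  S_1 = Σ v_i α_i r_i = 4·11·11 + 6·2·10 + 5·3·12 + 6·7·12 + 5·6·9 = 1558 ≡ 11.
  α_i^2 mod 13 = [4, 4, 9, 10, 10].
  S_2 = Σ v_i α_i^2 r_i = 4·4·11 + 6·4·10 + 5·9·12 + 6·10·12 + 5·10·9 = 2126 ≡ 7.
  S = (8, 11, 7) ≠ 0, so r is not a codeword (an error is present).
Step 3: locate the error. For a single error e at position i, S_ℓ = v_i·e·α_i^ℓ, so α_err = S_1/S_0.
  S_0^{−1} = 8^{−1} = 5 (mod 13), so α_err = 11·5 = 55 ≡ 3 = α_3. Error position i = 3.
  Consistency check: S_2/S_1 = 7·6 = 42 ≡ 3 = α_err ✓ (single-error assumption holds).
Step 4: error magnitude e = S_0/v_3 = S_0·∏_{j≠3}(α_3 − α_j) = 8·8 = 64 ≡ 12 (mod 13).
Step 5: correct position 3: c_3 = r_3 − e = 12 − 12 ≡ 0 (mod 13). Hence c = [11, 10, 0, 12, 9].
  Check: interpolating c through the α_i gives m(x) = 4 + 3·x (degree < 2) with m(α_i) = c_i for every i, so c is indeed a codeword.


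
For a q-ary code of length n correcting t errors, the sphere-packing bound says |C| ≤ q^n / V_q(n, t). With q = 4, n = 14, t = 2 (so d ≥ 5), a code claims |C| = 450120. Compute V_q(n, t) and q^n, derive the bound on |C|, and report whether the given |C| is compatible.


V_q(n, t) = 862, q^n = 268435456, Hamming bound = 311410, |C| = 450120 > bound (violated).

Step 1: Compute V_q(n, t) = Σ_{j=0}^2 C(n, j) (q−1)^j.
  j = 0: C(14,0)·(3)^0 = 1·1 = 1.
  j = 1: C(14,1)·(3)^1 = 14·3 = 42.
  j = 2: C(14,2)·(3)^2 = 91·9 = 819.
  V_q(n, t) = 1 + 42 + 819 = 862.
Step 2: q^n = 4^14 = 268435456.
Step 3: Hamming bound ⌊q^n / V_q(n,t)⌋ = ⌊268435456/862⌋ = 311410.
Step 4: Compare |C| = 450120 to 311410: violated.
The claimed |C| lies above the Hamming bound, so no 4-ary code of length 14 with d ≥ 5 can have 450120 codewords.


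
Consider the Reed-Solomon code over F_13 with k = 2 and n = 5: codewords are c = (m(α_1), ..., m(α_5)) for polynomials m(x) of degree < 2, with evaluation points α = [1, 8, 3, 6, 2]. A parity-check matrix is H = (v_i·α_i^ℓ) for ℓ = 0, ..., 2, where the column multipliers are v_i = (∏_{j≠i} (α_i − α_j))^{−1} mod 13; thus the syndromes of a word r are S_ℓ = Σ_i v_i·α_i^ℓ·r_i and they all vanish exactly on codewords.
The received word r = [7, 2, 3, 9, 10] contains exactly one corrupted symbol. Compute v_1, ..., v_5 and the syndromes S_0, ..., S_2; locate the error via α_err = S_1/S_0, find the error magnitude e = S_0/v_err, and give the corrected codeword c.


S = (4, 12, 10), error at position 3, error magnitude e = 3, c = [7, 2, 0, 9, 10].

Step 1: column multipliers v_i = (∏_{j≠i}(α_i − α_j))^{−1} mod 13.
  i = 1 (α = 1): (1−8)(1−3)(1−6)(1−2) = (−7)·(−2)·(−5)·(−1) = 70 ≡ 5, so v_1 = 5^{−1} = 8 (mod 13).
  i = 2 (α = 8): (8−1)(8−3)(8−6)(8−2) = 7·5·2·6 = 420 ≡ 4, so v_2 = 4^{−1} = 10 (mod 13).
  i = 3 (α = 3): (3−1)(3−8)(3−6)(3−2) = 2·(−5)·(−3)·1 = 30 ≡ 4, so v_3 = 4^{−1} = 10 (mod 13).
  i = 4 (α = 6): (6−1)(6−8)(6−3)(6−2) = 5·(−2)·3·4 = −120 ≡ 10, so v_4 = 10^{−1} = 4 (mod 13).
  i = 5 (α = 2): (2−1)(2−8)(2−3)(2−6) = 1·(−6)·(−1)·(−4) = −24 ≡ 2, so v_5 = 2^{−1} = 7 (mod 13).
  v = [8, 10, 10, 4, 7].
Step 2: syndromes of r = [7, 2, 3, 9, 10] (all sums mod 13).
  S_0 = Σ v_i r_i = 8·7 + 10·2 + 10·3 + 4·9 + 7·10 = 212 ≡ 4.
  S_1 = Σ v_i α_i r_i = 8·1·7 + 10·8·2 + 10·3·3 + 4·6·9 + 7·2·10 = 662 ≡ 12.
  α_i^2 mod 13 = [1, 12, 9, 10, 4].
  S_2 = Σ v_i α_i^2 r_i = 8·1·7 + 10·12·2 + 10·9·3 + 4·10·9 + 7·4·10 = 1206 ≡ 10.
  S = (4, 12, 10) ≠ 0, so r is not a codeword (an error is present).
Step 3: locate the error. For a single error e at position i, S_ℓ = v_i·e·α_i^ℓ, so α_err = S_1/S_0.
  S_0^{−1} = 4^{−1} = 10 (mod 13), so α_err = 12·10 = 120 ≡ 3 = α_3. Error position i = 3.
  Consistency check: S_2/S_1 = 10·12 = 120 ≡ 3 = α_err ✓ (single-error assumption holds).
Step 4: error magnitude e = S_0/v_3 = S_0·∏_{j≠3}(α_3 − α_j) = 4·4 = 16 ≡ 3 (mod 13).
Step 5: correct position 3: c_3 = r_3 − e = 3 − 3 ≡ 0 (mod 13). Hence c = [7, 2, 0, 9, 10].
  Check: interpolating c through the α_i gives m(x) = 4 + 3·x (degree < 2) with m(α_i) = c_i for every i, so c is indeed a codeword.


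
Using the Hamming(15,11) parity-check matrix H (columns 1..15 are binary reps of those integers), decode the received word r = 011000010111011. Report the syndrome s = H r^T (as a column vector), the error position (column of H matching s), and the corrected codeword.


s = (0, 1, 0, 1)^T, error position = 5, corrected codeword c = 011010010111011

Compute s = H r^T mod 2 one row at a time:
  s_1 = 1 + 0 + 1 + 1 + 1 + 0 + 1 + 1 = 6 ≡ 0 (mod 2).
  s_2 = 0 + 0 + 0 + 0 + 1 + 0 + 1 + 1 = 3 ≡ 1 (mod 2).
  s_3 = 1 + 1 + 0 + 0 + 1 + 1 + 1 + 1 = 6 ≡ 0 (mod 2).
  s_4 = 0 + 1 + 0 + 0 + 0 + 1 + 0 + 1 = 3 ≡ 1 (mod 2).
s = (0, 1, 0, 1)^T — this equals column 5 of H (binary 0101), so error is at position 5.
Correct: flip bit 5 of r = 011000010111011 to get c = 011010010111011.


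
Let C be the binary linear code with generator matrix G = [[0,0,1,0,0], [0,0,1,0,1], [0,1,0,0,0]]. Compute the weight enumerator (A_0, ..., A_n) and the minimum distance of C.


Weight distribution: A_0 = 1, A_1 = 3, A_2 = 3, A_3 = 1. Minimum distance d = 1.

Enumerate all 2^3 = 8 messages m ∈ F_2^3.
For each, compute codeword c = mG in F_2^5, then tally its weight.
  m = 000 → c = 00000, weight = 0.
  m = 100 → c = 00100, weight = 1.
  m = 010 → c = 00101, weight = 2.
  m = 110 → c = 00001, weight = 1.
  m = 001 → c = 01000, weight = 1.
  m = 101 → c = 01100, weight = 2.
  m = 011 → c = 01101, weight = 3.
  m = 111 → c = 01001, weight = 2.
Tally weights:
  weight 0: 1 codewords.
  weight 1: 3 codewords.
  weight 2: 3 codewords.
  weight 3: 1 codewords.
Minimum distance d = smallest w > 0 with A_w > 0 = 1.
Sanity: Σ A_w = 8 = 2^3 = 8 ✓.


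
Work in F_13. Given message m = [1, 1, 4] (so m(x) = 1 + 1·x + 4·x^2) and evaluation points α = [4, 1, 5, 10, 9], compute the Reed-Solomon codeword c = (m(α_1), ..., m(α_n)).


c = [4, 6, 2, 8, 9]

Message polynomial: m(x) = 1 + 1·x + 4·x^2 (mod 13).
For each evaluation point α_i, compute m(α_i) mod 13:
  α_1 = 4: Horner steps 4 → 4 → 4, so m(4) = 4.
  α_2 = 1: Horner steps 4 → 5 → 6, so m(1) = 6.
  α_3 = 5: Horner steps 4 → 8 → 2, so m(5) = 2.
  α_4 = 10: Horner steps 4 → 2 → 8, so m(10) = 8.
  α_5 = 9: Horner steps 4 → 11 → 9, so m(9) = 9.
Codeword c = [4, 6, 2, 8, 9] ∈ F_13^5.


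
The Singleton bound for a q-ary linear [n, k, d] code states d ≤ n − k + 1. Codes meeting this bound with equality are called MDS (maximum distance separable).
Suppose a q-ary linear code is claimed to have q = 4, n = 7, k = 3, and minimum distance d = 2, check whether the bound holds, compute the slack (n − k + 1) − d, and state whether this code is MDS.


Singleton RHS = n − k + 1 = 5, slack = 3, bound satisfied, not MDS.

Singleton bound: d ≤ n − k + 1.
Here n = 7, k = 3, so n − k + 1 = 5.
Given d = 2, check d ≤ 5: YES.
Slack = (n − k + 1) − d = 3.
The code is NOT MDS (slack = 3 > 0).
Description: the claimed parameters are [7, 3, 2]_4; such a code would be non-MDS.


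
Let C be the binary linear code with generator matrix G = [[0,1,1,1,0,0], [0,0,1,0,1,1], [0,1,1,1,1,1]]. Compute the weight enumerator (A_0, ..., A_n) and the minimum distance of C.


Weight distribution: A_0 = 1, A_1 = 1, A_2 = 2, A_3 = 2, A_4 = 1, A_5 = 1. Minimum distance d = 1.

Enumerate all 2^3 = 8 messages m ∈ F_2^3.
For each, compute codeword c = mG in F_2^6, then tally its weight.
  m = 000 → c = 000000, weight = 0.
  m = 100 → c = 011100, weight = 3.
  m = 010 → c = 001011, weight = 3.
  m = 110 → c = 010111, weight = 4.
  m = 001 → c = 011111, weight = 5.
  m = 101 → c = 000011, weight = 2.
  m = 011 → c = 010100, weight = 2.
  m = 111 → c = 001000, weight = 1.
Tally weights:
  weight 0: 1 codewords.
  weight 1: 1 codewords.
  weight 2: 2 codewords.
  weight 3: 2 codewords.
  weight 4: 1 codewords.
  weight 5: 1 codewords.
Minimum distance d = smallest w > 0 with A_w > 0 = 1.
Sanity: Σ A_w = 8 = 2^3 = 8 ✓.


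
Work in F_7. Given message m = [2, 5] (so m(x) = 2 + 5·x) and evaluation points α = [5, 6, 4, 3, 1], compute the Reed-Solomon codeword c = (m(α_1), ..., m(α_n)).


c = [6, 4, 1, 3, 0]

Message polynomial: m(x) = 2 + 5·x (mod 7).
For each evaluation point α_i, compute m(α_i) mod 7:
  α_1 = 5: Horner steps 5 → 6, so m(5) = 6.
  α_2 = 6: Horner steps 5 → 4, so m(6) = 4.
  α_3 = 4: Horner steps 5 → 1, so m(4) = 1.
  α_4 = 3: Horner steps 5 → 3, so m(3) = 3.
  α_5 = 1: Horner steps 5 → 0, so m(1) = 0.
Codeword c = [6, 4, 1, 3, 0] ∈ F_7^5.


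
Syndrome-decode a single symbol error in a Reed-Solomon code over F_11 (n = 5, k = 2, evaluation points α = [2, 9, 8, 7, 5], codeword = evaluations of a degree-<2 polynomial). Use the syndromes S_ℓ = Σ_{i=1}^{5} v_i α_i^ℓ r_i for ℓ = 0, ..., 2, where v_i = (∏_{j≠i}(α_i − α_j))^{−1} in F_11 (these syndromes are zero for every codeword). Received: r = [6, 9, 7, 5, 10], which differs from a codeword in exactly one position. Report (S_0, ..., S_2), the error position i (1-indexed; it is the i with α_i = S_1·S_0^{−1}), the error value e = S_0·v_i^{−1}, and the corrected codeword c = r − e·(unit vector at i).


S = (4, 9, 1), error at position 5, error magnitude e = 9, c = [6, 9, 7, 5, 1].

Step 1: column multipliers v_i = (∏_{j≠i}(α_i − α_j))^{−1} mod 11.
  i = 1 (α = 2): (2−9)(2−8)(2−7)(2−5) = (−7)·(−6)·(−5)·(−3) = 630 ≡ 3, so v_1 = 3^{−1} = 4 (mod 11).
  i = 2 (α = 9): (9−2)(9−8)(9−7)(9−5) = 7·1·2·4 = 56 ≡ 1, so v_2 = 1^{−1} = 1 (mod 11).
  i = 3 (α = 8): (8−2)(8−9)(8−7)(8−5) = 6·(−1)·1·3 = −18 ≡ 4, so v_3 = 4^{−1} = 3 (mod 11).
  i = 4 (α = 7): (7−2)(7−9)(7−8)(7−5) = 5·(−2)·(−1)·2 = 20 ≡ 9, so v_4 = 9^{−1} = 5 (mod 11).
  i = 5 (α = 5): (5−2)(5−9)(5−8)(5−7) = 3·(−4)·(−3)·(−2) = −72 ≡ 5, so v_5 = 5^{−1} = 9 (mod 11).
  v = [4, 1, 3, 5, 9].
Step 2: syndromes of r = [6, 9, 7, 5, 10] (all sums mod 11).
  S_0 = Σ v_i r_i = 4·6 + 1·9 + 3·7 + 5·5 + 9·10 = 169 ≡ 4.
  S_1 = Σ v_i α_i r_i = 4·2·6 + 1·9·9 + 3·8·7 + 5·7·5 + 9·5·10 = 922 ≡ 9.
  α_i^2 mod 11 = [4, 4, 9, 5, 3].
  S_2 = Σ v_i α_i^2 r_i = 4·4·6 + 1·4·9 + 3·9·7 + 5·5·5 + 9·3·10 = 716 ≡ 1.
  S = (4, 9, 1) ≠ 0, so r is not a codeword (an error is present).
Step 3: locate the error. For a single error e at position i, S_ℓ = v_i·e·α_i^ℓ, so α_err = S_1/S_0.
  S_0^{−1} = 4^{−1} = 3 (mod 11), so α_err = 9·3 = 27 ≡ 5 = α_5. Error position i = 5.
  Consistency check: S_2/S_1 = 1·5 = 5 ≡ 5 = α_err ✓ (single-error assumption holds).
Step 4: error magnitude e = S_0/v_5 = S_0·∏_{j≠5}(α_5 − α_j) = 4·5 = 20 ≡ 9 (mod 11).
Step 5: correct position 5: c_5 = r_5 − e = 10 − 9 ≡ 1 (mod 11). Hence c = [6, 9, 7, 5, 1].
  Check: interpolating c through the α_i gives m(x) = 2 + 2·x (degree < 2) with m(α_i) = c_i for every i, so c is indeed a codeword.


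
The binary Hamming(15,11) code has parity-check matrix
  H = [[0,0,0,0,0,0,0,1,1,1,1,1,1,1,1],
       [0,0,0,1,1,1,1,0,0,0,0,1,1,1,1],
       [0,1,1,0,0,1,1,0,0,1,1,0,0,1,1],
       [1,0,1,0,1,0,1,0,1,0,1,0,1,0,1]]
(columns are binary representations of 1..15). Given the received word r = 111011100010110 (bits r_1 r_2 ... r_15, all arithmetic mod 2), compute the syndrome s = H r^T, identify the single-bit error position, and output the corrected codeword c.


s = (1, 1, 0, 0)^T, error position = 12, corrected codeword c = 111011100011110

Compute s = H r^T mod 2 one row at a time:
  s_1 = 0 + 0 + 0 + 1 + 0 + 1 + 1 + 0 = 3 ≡ 1 (mod 2).
  s_2 = 0 + 1 + 1 + 1 + 0 + 1 + 1 + 0 = 5 ≡ 1 (mod 2).
  s_3 = 1 + 1 + 1 + 1 + 0 + 1 + 1 + 0 = 6 ≡ 0 (mod 2).
  s_4 = 1 + 1 + 1 + 1 + 0 + 1 + 1 + 0 = 6 ≡ 0 (mod 2).
s = (1, 1, 0, 0)^T — this equals column 12 of H (binary 1100), so error is at position 12.
Correct: flip bit 12 of r = 111011100010110 to get c = 111011100011110.


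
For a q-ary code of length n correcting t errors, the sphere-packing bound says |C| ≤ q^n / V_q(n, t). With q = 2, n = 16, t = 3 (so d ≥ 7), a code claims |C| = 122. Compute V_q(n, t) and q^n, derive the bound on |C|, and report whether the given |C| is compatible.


V_q(n, t) = 697, q^n = 65536, Hamming bound = 94, |C| = 122 > bound (violated).

Step 1: Compute V_q(n, t) = Σ_{j=0}^3 C(n, j) (q−1)^j.
  j = 0: C(16,0)·(1)^0 = 1·1 = 1.
  j = 1: C(16,1)·(1)^1 = 16·1 = 16.
  j = 2: C(16,2)·(1)^2 = 120·1 = 120.
  j = 3: C(16,3)·(1)^3 = 560·1 = 560.
  V_q(n, t) = 1 + 16 + 120 + 560 = 697.
Step 2: q^n = 2^16 = 65536.
Step 3: Hamming bound ⌊q^n / V_q(n,t)⌋ = ⌊65536/697⌋ = 94.
Step 4: Compare |C| = 122 to 94: violated.
The claimed |C| lies above the Hamming bound, so no 2-ary code of length 16 with d ≥ 7 can have 122 codewords.


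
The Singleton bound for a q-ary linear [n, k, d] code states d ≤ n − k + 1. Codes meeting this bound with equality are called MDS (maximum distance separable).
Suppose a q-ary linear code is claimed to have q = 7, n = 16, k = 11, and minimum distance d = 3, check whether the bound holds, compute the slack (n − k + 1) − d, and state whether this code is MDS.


Singleton RHS = n − k + 1 = 6, slack = 3, bound satisfied, not MDS.

Singleton bound: d ≤ n − k + 1.
Here n = 16, k = 11, so n − k + 1 = 6.
Given d = 3, check d ≤ 6: YES.
Slack = (n − k + 1) − d = 3.
The code is NOT MDS (slack = 3 > 0).
Description: the claimed parameters are [16, 11, 3]_7; such a code would be non-MDS.


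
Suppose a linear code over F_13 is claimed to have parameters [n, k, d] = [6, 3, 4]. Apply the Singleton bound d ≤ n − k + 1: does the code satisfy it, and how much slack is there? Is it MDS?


Singleton RHS = n − k + 1 = 4, slack = 0, bound satisfied, MDS.

Singleton bound: d ≤ n − k + 1.
Here n = 6, k = 3, so n − k + 1 = 4.
Given d = 4, check d ≤ 4: YES.
Slack = (n − k + 1) − d = 0.
The code is MDS (slack = 0).
Description: the claimed parameters are [6, 3, 4]_13; such a code would be MDS (meets Singleton bound).


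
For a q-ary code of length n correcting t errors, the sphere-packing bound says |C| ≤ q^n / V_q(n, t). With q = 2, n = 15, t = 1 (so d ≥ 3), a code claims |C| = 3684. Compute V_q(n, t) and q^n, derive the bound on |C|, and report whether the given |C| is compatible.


V_q(n, t) = 16, q^n = 32768, Hamming bound = 2048, |C| = 3684 > bound (violated).

Step 1: Compute V_q(n, t) = Σ_{j=0}^1 C(n, j) (q−1)^j.
  j = 0: C(15,0)·(1)^0 = 1·1 = 1.
  j = 1: C(15,1)·(1)^1 = 15·1 = 15.
  V_q(n, t) = 1 + 15 = 16.
Step 2: q^n = 2^15 = 32768.
Step 3: Hamming bound ⌊q^n / V_q(n,t)⌋ = ⌊32768/16⌋ = 2048.
Step 4: Compare |C| = 3684 to 2048: violated.
The claimed |C| lies above the Hamming bound, so no 2-ary code of length 15 with d ≥ 3 can have 3684 codewords.


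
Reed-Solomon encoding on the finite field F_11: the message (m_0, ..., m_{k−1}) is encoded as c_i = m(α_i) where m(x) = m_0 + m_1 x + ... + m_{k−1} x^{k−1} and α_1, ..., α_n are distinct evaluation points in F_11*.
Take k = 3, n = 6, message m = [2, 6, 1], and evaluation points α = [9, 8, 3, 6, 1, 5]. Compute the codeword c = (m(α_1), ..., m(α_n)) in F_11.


c = [5, 4, 7, 8, 9, 2]

Message polynomial: m(x) = 2 + 6·x + 1·x^2 (mod 11).
For each evaluation point α_i, compute m(α_i) mod 11:
  α_1 = 9: Horner steps 1 → 4 → 5, so m(9) = 5.
  α_2 = 8: Horner steps 1 → 3 → 4, so m(8) = 4.
  α_3 = 3: Horner steps 1 → 9 → 7, so m(3) = 7.
  α_4 = 6: Horner steps 1 → 1 → 8, so m(6) = 8.
  α_5 = 1: Horner steps 1 → 7 → 9, so m(1) = 9.
  α_6 = 5: Horner steps 1 → 0 → 2, so m(5) = 2.
Codeword c = [5, 4, 7, 8, 9, 2] ∈ F_11^6.


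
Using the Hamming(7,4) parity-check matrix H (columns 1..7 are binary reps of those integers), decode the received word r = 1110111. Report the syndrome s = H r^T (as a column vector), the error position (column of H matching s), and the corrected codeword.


s = (1, 0, 0)^T, error position = 4, corrected codeword c = 1111111

Compute s = H r^T mod 2 one row at a time:
  s_1 = 0 + 1 + 1 + 1 = 3 ≡ 1 (mod 2).
  s_2 = 1 + 1 + 1 + 1 = 4 ≡ 0 (mod 2).
  s_3 = 1 + 1 + 1 + 1 = 4 ≡ 0 (mod 2).
s = (1, 0, 0)^T — this equals column 4 of H (binary 100), so error is at position 4.
Correct: flip bit 4 of r = 1110111 to get c = 1111111.


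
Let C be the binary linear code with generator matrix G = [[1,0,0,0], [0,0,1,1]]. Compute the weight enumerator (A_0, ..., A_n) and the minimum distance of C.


Weight distribution: A_0 = 1, A_1 = 1, A_2 = 1, A_3 = 1. Minimum distance d = 1.

Enumerate all 2^2 = 4 messages m ∈ F_2^2.
For each, compute codeword c = mG in F_2^4, then tally its weight.
  m = 00 → c = 0000, weight = 0.
  m = 10 → c = 1000, weight = 1.
  m = 01 → c = 0011, weight = 2.
  m = 11 → c = 1011, weight = 3.
Tally weights:
  weight 0: 1 codewords.
  weight 1: 1 codewords.
  weight 2: 1 codewords.
  weight 3: 1 codewords.
Minimum distance d = smallest w > 0 with A_w > 0 = 1.
Sanity: Σ A_w = 4 = 2^2 = 4 ✓.


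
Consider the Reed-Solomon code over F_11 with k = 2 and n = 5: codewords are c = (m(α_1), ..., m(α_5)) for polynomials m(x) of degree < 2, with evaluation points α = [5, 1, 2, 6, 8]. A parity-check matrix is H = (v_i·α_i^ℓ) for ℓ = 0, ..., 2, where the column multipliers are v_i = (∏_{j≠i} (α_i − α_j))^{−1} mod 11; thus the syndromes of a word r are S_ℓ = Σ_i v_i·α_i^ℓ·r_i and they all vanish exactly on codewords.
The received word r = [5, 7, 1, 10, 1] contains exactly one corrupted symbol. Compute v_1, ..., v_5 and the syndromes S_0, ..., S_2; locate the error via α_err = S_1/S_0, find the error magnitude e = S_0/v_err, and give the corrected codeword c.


S = (8, 9, 6), error at position 5, error magnitude e = 3, c = [5, 7, 1, 10, 9].

Step 1: column multipliers v_i = (∏_{j≠i}(α_i − α_j))^{−1} mod 11.
  i = 1 (α = 5): (5−1)(5−2)(5−6)(5−8) = 4·3·(−1)·(−3) = 36 ≡ 3, so v_1 = 3^{−1} = 4 (mod 11).
  i = 2 (α = 1): (1−5)(1−2)(1−6)(1−8) = (−4)·(−1)·(−5)·(−7) = 140 ≡ 8, so v_2 = 8^{−1} = 7 (mod 11).
  i = 3 (α = 2): (2−5)(2−1)(2−6)(2−8) = (−3)·1·(−4)·(−6) = −72 ≡ 5, so v_3 = 5^{−1} = 9 (mod 11).
  i = 4 (α = 6): (6−5)(6−1)(6−2)(6−8) = 1·5·4·(−2) = −40 ≡ 4, so v_4 = 4^{−1} = 3 (mod 11).
  i = 5 (α = 8): (8−5)(8−1)(8−2)(8−6) = 3·7·6·2 = 252 ≡ 10, so v_5 = 10^{−1} = 10 (mod 11).
  v = [4, 7, 9, 3, 10].
Step 2: syndromes of r = [5, 7, 1, 10, 1] (all sums mod 11).
  S_0 = Σ v_i r_i = 4·5 + 7·7 + 9·1 + 3·10 + 10·1 = 118 ≡ 8.
  S_1 = Σ v_i α_i r_i = 4·5·5 + 7·1·7 + 9·2·1 + 3·6·10 + 10·8·1 = 427 ≡ 9.
  α_i^2 mod 11 = [3, 1, 4, 3, 9].
  S_2 = Σ v_i α_i^2 r_i = 4·3·5 + 7·1·7 + 9·4·1 + 3·3·10 + 10·9·1 = 325 ≡ 6.
  S = (8, 9, 6) ≠ 0, so r is not a codeword (an error is present).
Step 3: locate the error. For a single error e at position i, S_ℓ = v_i·e·α_i^ℓ, so α_err = S_1/S_0.
  S_0^{−1} = 8^{−1} = 7 (mod 11), so α_err = 9·7 = 63 ≡ 8 = α_5. Error position i = 5.
  Consistency check: S_2/S_1 = 6·5 = 30 ≡ 8 = α_err ✓ (single-error assumption holds).
Step 4: error magnitude e = S_0/v_5 = S_0·∏_{j≠5}(α_5 − α_j) = 8·10 = 80 ≡ 3 (mod 11).
Step 5: correct position 5: c_5 = r_5 − e = 1 − 3 ≡ 9 (mod 11). Hence c = [5, 7, 1, 10, 9].
  Check: interpolating c through the α_i gives m(x) = 2 + 5·x (degree < 2) with m(α_i) = c_i for every i, so c is indeed a codeword.


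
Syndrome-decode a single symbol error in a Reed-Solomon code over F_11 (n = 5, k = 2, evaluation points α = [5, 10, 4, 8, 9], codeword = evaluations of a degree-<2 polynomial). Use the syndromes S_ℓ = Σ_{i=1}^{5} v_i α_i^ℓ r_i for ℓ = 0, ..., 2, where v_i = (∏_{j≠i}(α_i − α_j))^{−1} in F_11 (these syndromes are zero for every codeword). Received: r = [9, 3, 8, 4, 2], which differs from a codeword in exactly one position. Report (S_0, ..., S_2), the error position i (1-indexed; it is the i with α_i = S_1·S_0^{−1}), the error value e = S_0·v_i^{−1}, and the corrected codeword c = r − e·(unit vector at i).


S = (7, 1, 8), error at position 4, error magnitude e = 3, c = [9, 3, 8, 1, 2].

Step 1: column multipliers v_i = (∏_{j≠i}(α_i − α_j))^{−1} mod 11.
  i = 1 (α = 5): (5−10)(5−4)(5−8)(5−9) = (−5)·1·(−3)·(−4) = −60 ≡ 6, so v_1 = 6^{−1} = 2 (mod 11).
  i = 2 (α = 10): (10−5)(10−4)(10−8)(10−9) = 5·6·2·1 = 60 ≡ 5, so v_2 = 5^{−1} = 9 (mod 11).
  i = 3 (α = 4): (4−5)(4−10)(4−8)(4−9) = (−1)·(−6)·(−4)·(−5) = 120 ≡ 10, so v_3 = 10^{−1} = 10 (mod 11).
  i = 4 (α = 8): (8−5)(8−10)(8−4)(8−9) = 3·(−2)·4·(−1) = 24 ≡ 2, so v_4 = 2^{−1} = 6 (mod 11).
  i = 5 (α = 9): (9−5)(9−10)(9−4)(9−8) = 4·(−1)·5·1 = −20 ≡ 2, so v_5 = 2^{−1} = 6 (mod 11).
  v = [2, 9, 10, 6, 6].
Step 2: syndromes of r = [9, 3, 8, 4, 2] (all sums mod 11).
  S_0 = Σ v_i r_i = 2·9 + 9·3 + 10·8 + 6·4 + 6·2 = 161 ≡ 7.
  S_1 = Σ v_i α_i r_i = 2·5·9 + 9·10·3 + 10·4·8 + 6·8·4 + 6·9·2 = 980 ≡ 1.
  α_i^2 mod 11 = [3, 1, 5, 9, 4].
  S_2 = Σ v_i α_i^2 r_i = 2·3·9 + 9·1·3 + 10·5·8 + 6·9·4 + 6·4·2 = 745 ≡ 8.
  S = (7, 1, 8) ≠ 0, so r is not a codeword (an error is present).
Step 3: locate the error. For a single error e at position i, S_ℓ = v_i·e·α_i^ℓ, so α_err = S_1/S_0.
  S_0^{−1} = 7^{−1} = 8 (mod 11), so α_err = 1·8 = 8 ≡ 8 = α_4. Error position i = 4.
  Consistency check: S_2/S_1 = 8·1 = 8 ≡ 8 = α_err ✓ (single-error assumption holds).
Step 4: error magnitude e = S_0/v_4 = S_0·∏_{j≠4}(α_4 − α_j) = 7·2 = 14 ≡ 3 (mod 11).
Step 5: correct position 4: c_4 = r_4 − e = 4 − 3 ≡ 1 (mod 11). Hence c = [9, 3, 8, 1, 2].
  Check: interpolating c through the α_i gives m(x) = 4 + 1·x (degree < 2) with m(α_i) = c_i for every i, so c is indeed a codeword.


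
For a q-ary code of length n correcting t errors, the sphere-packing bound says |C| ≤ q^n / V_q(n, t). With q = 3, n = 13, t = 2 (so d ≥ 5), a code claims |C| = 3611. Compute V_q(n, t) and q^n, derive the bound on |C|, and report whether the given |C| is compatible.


V_q(n, t) = 339, q^n = 1594323, Hamming bound = 4703, |C| = 3611 ≤ bound (satisfied).

Step 1: Compute V_q(n, t) = Σ_{j=0}^2 C(n, j) (q−1)^j.
  j = 0: C(13,0)·(2)^0 = 1·1 = 1.
  j = 1: C(13,1)·(2)^1 = 13·2 = 26.
  j = 2: C(13,2)·(2)^2 = 78·4 = 312.
  V_q(n, t) = 1 + 26 + 312 = 339.
Step 2: q^n = 3^13 = 1594323.
Step 3: Hamming bound ⌊q^n / V_q(n,t)⌋ = ⌊1594323/339⌋ = 4703.
Step 4: Compare |C| = 3611 to 4703: satisfied.
The claimed |C| lies below the Hamming bound.


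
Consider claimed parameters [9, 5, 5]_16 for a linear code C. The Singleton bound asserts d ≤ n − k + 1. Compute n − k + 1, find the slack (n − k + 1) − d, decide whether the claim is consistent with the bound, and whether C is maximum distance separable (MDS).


Singleton RHS = n − k + 1 = 5, slack = 0, bound satisfied, MDS.

Singleton bound: d ≤ n − k + 1.
Here n = 9, k = 5, so n − k + 1 = 5.
Given d = 5, check d ≤ 5: YES.
Slack = (n − k + 1) − d = 0.
The code is MDS (slack = 0).
Description: the claimed parameters are [9, 5, 5]_16; such a code would be MDS (meets Singleton bound).


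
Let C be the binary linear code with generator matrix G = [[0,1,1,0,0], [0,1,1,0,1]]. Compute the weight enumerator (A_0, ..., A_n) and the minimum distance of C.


Weight distribution: A_0 = 1, A_1 = 1, A_2 = 1, A_3 = 1. Minimum distance d = 1.

Enumerate all 2^2 = 4 messages m ∈ F_2^2.
For each, compute codeword c = mG in F_2^5, then tally its weight.
  m = 00 → c = 00000, weight = 0.
  m = 10 → c = 01100, weight = 2.
  m = 01 → c = 01101, weight = 3.
  m = 11 → c = 00001, weight = 1.
Tally weights:
  weight 0: 1 codewords.
  weight 1: 1 codewords.
  weight 2: 1 codewords.
  weight 3: 1 codewords.
Minimum distance d = smallest w > 0 with A_w > 0 = 1.
Sanity: Σ A_w = 4 = 2^2 = 4 ✓.


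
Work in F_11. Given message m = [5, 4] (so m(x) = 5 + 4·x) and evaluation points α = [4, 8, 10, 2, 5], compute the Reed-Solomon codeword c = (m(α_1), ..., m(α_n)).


c = [10, 4, 1, 2, 3]

Message polynomial: m(x) = 5 + 4·x (mod 11).
For each evaluation point α_i, compute m(α_i) mod 11:
  α_1 = 4: Horner steps 4 → 10, so m(4) = 10.
  α_2 = 8: Horner steps 4 → 4, so m(8) = 4.
  α_3 = 10: Horner steps 4 → 1, so m(10) = 1.
  α_4 = 2: Horner steps 4 → 2, so m(2) = 2.
  α_5 = 5: Horner steps 4 → 3, so m(5) = 3.
Codeword c = [10, 4, 1, 2, 3] ∈ F_11^5.


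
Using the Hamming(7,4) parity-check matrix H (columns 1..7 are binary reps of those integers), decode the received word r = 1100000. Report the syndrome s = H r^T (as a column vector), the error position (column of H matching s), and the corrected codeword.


s = (0, 1, 1)^T, error position = 3, corrected codeword c = 1110000

Compute s = H r^T mod 2 one row at a time:
  s_1 = 0 + 0 + 0 + 0 = 0 ≡ 0 (mod 2).
  s_2 = 1 + 0 + 0 + 0 = 1 ≡ 1 (mod 2).
  s_3 = 1 + 0 + 0 + 0 = 1 ≡ 1 (mod 2).
s = (0, 1, 1)^T — this equals column 3 of H (binary 011), so error is at position 3.
Correct: flip bit 3 of r = 1100000 to get c = 1110000.


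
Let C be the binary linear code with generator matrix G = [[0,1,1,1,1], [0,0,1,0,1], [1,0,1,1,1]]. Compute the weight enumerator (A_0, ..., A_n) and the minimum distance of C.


Weight distribution: A_0 = 1, A_2 = 4, A_4 = 3. Minimum distance d = 2.

Enumerate all 2^3 = 8 messages m ∈ F_2^3.
For each, compute codeword c = mG in F_2^5, then tally its weight.
  m = 000 → c = 00000, weight = 0.
  m = 100 → c = 01111, weight = 4.
  m = 010 → c = 00101, weight = 2.
  m = 110 → c = 01010, weight = 2.
  m = 001 → c = 10111, weight = 4.
  m = 101 → c = 11000, weight = 2.
  m = 011 → c = 10010, weight = 2.
  m = 111 → c = 11101, weight = 4.
Tally weights:
  weight 0: 1 codewords.
  weight 2: 4 codewords.
  weight 4: 3 codewords.
Minimum distance d = smallest w > 0 with A_w > 0 = 2.
Sanity: Σ A_w = 8 = 2^3 = 8 ✓.


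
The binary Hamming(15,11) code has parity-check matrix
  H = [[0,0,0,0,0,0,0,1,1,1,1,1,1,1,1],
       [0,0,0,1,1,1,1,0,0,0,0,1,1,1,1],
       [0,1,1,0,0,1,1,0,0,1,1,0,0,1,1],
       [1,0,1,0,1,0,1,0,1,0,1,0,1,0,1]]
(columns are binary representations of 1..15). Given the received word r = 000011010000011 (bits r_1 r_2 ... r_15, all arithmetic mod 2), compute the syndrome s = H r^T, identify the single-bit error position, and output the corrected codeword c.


s = (1, 0, 1, 0)^T, error position = 10, corrected codeword c = 000011010100011

Compute s = H r^T mod 2 one row at a time:
  s_1 = 1 + 0 + 0 + 0 + 0 + 0 + 1 + 1 = 3 ≡ 1 (mod 2).
  s_2 = 0 + 1 + 1 + 0 + 0 + 0 + 1 + 1 = 4 ≡ 0 (mod 2).
  s_3 = 0 + 0 + 1 + 0 + 0 + 0 + 1 + 1 = 3 ≡ 1 (mod 2).
  s_4 = 0 + 0 + 1 + 0 + 0 + 0 + 0 + 1 = 2 ≡ 0 (mod 2).
s = (1, 0, 1, 0)^T — this equals column 10 of H (binary 1010), so error is at position 10.
Correct: flip bit 10 of r = 000011010000011 to get c = 000011010100011.


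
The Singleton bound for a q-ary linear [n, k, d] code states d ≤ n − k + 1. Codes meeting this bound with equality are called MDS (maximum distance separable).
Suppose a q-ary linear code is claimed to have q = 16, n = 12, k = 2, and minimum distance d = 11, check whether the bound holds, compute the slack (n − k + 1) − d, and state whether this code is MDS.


Singleton RHS = n − k + 1 = 11, slack = 0, bound satisfied, MDS.

Singleton bound: d ≤ n − k + 1.
Here n = 12, k = 2, so n − k + 1 = 11.
Given d = 11, check d ≤ 11: YES.
Slack = (n − k + 1) − d = 0.
The code is MDS (slack = 0).
Description: the claimed parameters are [12, 2, 11]_16; such a code would be MDS (meets Singleton bound).


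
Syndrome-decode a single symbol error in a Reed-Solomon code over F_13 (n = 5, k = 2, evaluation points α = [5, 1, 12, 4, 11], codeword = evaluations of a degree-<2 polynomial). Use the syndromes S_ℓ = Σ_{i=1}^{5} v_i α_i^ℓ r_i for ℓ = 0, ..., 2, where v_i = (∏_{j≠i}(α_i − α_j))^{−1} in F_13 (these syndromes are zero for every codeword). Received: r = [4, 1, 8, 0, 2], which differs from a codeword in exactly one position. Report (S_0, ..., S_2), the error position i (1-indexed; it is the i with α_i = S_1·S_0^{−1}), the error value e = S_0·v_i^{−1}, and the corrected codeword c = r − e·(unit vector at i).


S = (3, 10, 3), error at position 3, error magnitude e = 2, c = [4, 1, 6, 0, 2].

Step 1: column multipliers v_i = (∏_{j≠i}(α_i − α_j))^{−1} mod 13.
  i = 1 (α = 5): (5−1)(5−12)(5−4)(5−11) = 4·(−7)·1·(−6) = 168 ≡ 12, so v_1 = 12^{−1} = 12 (mod 13).
  i = 2 (α = 1): (1−5)(1−12)(1−4)(1−11) = (−4)·(−11)·(−3)·(−10) = 1320 ≡ 7, so v_2 = 7^{−1} = 2 (mod 13).
  i = 3 (α = 12): (12−5)(12−1)(12−4)(12−11) = 7·11·8·1 = 616 ≡ 5, so v_3 = 5^{−1} = 8 (mod 13).
  i = 4 (α = 4): (4−5)(4−1)(4−12)(4−11) = (−1)·3·(−8)·(−7) = −168 ≡ 1, so v_4 = 1^{−1} = 1 (mod 13).
  i = 5 (α = 11): (11−5)(11−1)(11−12)(11−4) = 6·10·(−1)·7 = −420 ≡ 9, so v_5 = 9^{−1} = 3 (mod 13).
  v = [12, 2, 8, 1, 3].
Step 2: syndromes of r = [4, 1, 8, 0, 2] (all sums mod 13).
  S_0 = Σ v_i r_i = 12·4 + 2·1 + 8·8 + 1·0 + 3·2 = 120 ≡ 3.
  S_1 = Σ v_i α_i r_i = 12·5·4 + 2·1·1 + 8·12·8 + 1·4·0 + 3·11·2 = 1076 ≡ 10.
  α_i^2 mod 13 = [12, 1, 1, 3, 4].
  S_2 = Σ v_i α_i^2 r_i = 12·12·4 + 2·1·1 + 8·1·8 + 1·3·0 + 3·4·2 = 666 ≡ 3.
  S = (3, 10, 3) ≠ 0, so r is not a codeword (an error is present).
Step 3: locate the error. For a single error e at position i, S_ℓ = v_i·e·α_i^ℓ, so α_err = S_1/S_0.
  S_0^{−1} = 3^{−1} = 9 (mod 13), so α_err = 10·9 = 90 ≡ 12 = α_3. Error position i = 3.
  Consistency check: S_2/S_1 = 3·4 = 12 ≡ 12 = α_err ✓ (single-error assumption holds).
Step 4: error magnitude e = S_0/v_3 = S_0·∏_{j≠3}(α_3 − α_j) = 3·5 = 15 ≡ 2 (mod 13).
Step 5: correct position 3: c_3 = r_3 − e = 8 − 2 ≡ 6 (mod 13). Hence c = [4, 1, 6, 0, 2].
  Check: interpolating c through the α_i gives m(x) = 10 + 4·x (degree < 2) with m(α_i) = c_i for every i, so c is indeed a codeword.


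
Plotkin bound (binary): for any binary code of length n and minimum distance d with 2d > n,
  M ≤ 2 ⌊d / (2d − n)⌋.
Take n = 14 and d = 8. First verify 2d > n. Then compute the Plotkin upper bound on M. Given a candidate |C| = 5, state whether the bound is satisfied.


Plotkin bound M ≤ 8; given |C| = 5 ≤ bound (satisfied).

Check applicability: 2d = 16, n = 14.
2d − n = 2 > 0, so Plotkin applies.
Compute d/(2d−n) = 8/2 ≈ 4.0000.
⌊d/(2d−n)⌋ = 4.
Plotkin bound: M ≤ 2·4 = 8.
Given |C| = 5, check: satisfied.
This |C| is below the Plotkin bound.


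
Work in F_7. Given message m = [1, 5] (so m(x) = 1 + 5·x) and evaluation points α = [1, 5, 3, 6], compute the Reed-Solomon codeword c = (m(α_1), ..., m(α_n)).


c = [6, 5, 2, 3]

Message polynomial: m(x) = 1 + 5·x (mod 7).
For each evaluation point α_i, compute m(α_i) mod 7:
  α_1 = 1: Horner steps 5 → 6, so m(1) = 6.
  α_2 = 5: Horner steps 5 → 5, so m(5) = 5.
  α_3 = 3: Horner steps 5 → 2, so m(3) = 2.
  α_4 = 6: Horner steps 5 → 3, so m(6) = 3.
Codeword c = [6, 5, 2, 3] ∈ F_7^4.


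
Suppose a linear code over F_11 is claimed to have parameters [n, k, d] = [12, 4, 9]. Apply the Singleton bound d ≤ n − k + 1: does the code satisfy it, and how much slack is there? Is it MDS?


Singleton RHS = n − k + 1 = 9, slack = 0, bound satisfied, MDS.

Singleton bound: d ≤ n − k + 1.
Here n = 12, k = 4, so n − k + 1 = 9.
Given d = 9, check d ≤ 9: YES.
Slack = (n − k + 1) − d = 0.
The code is MDS (slack = 0).
Description: the claimed parameters are [12, 4, 9]_11; such a code would be MDS (meets Singleton bound).
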